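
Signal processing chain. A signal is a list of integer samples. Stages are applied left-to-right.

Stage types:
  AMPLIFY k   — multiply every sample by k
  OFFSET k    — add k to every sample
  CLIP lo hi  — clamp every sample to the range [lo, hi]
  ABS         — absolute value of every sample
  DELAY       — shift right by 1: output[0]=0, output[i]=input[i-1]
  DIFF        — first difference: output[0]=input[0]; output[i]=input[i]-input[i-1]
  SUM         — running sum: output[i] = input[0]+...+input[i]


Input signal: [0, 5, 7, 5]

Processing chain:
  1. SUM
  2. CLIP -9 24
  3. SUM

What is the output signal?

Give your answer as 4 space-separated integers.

Input: [0, 5, 7, 5]
Stage 1 (SUM): sum[0..0]=0, sum[0..1]=5, sum[0..2]=12, sum[0..3]=17 -> [0, 5, 12, 17]
Stage 2 (CLIP -9 24): clip(0,-9,24)=0, clip(5,-9,24)=5, clip(12,-9,24)=12, clip(17,-9,24)=17 -> [0, 5, 12, 17]
Stage 3 (SUM): sum[0..0]=0, sum[0..1]=5, sum[0..2]=17, sum[0..3]=34 -> [0, 5, 17, 34]

Answer: 0 5 17 34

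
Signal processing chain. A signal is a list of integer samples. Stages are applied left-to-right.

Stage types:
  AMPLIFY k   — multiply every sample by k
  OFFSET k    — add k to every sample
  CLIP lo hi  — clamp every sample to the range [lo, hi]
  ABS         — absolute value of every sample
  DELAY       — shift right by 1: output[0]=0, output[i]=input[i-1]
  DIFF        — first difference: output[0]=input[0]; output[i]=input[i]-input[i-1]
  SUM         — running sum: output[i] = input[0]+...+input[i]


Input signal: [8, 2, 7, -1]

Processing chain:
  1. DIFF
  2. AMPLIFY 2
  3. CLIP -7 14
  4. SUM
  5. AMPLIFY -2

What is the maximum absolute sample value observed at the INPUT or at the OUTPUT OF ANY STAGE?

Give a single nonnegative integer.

Input: [8, 2, 7, -1] (max |s|=8)
Stage 1 (DIFF): s[0]=8, 2-8=-6, 7-2=5, -1-7=-8 -> [8, -6, 5, -8] (max |s|=8)
Stage 2 (AMPLIFY 2): 8*2=16, -6*2=-12, 5*2=10, -8*2=-16 -> [16, -12, 10, -16] (max |s|=16)
Stage 3 (CLIP -7 14): clip(16,-7,14)=14, clip(-12,-7,14)=-7, clip(10,-7,14)=10, clip(-16,-7,14)=-7 -> [14, -7, 10, -7] (max |s|=14)
Stage 4 (SUM): sum[0..0]=14, sum[0..1]=7, sum[0..2]=17, sum[0..3]=10 -> [14, 7, 17, 10] (max |s|=17)
Stage 5 (AMPLIFY -2): 14*-2=-28, 7*-2=-14, 17*-2=-34, 10*-2=-20 -> [-28, -14, -34, -20] (max |s|=34)
Overall max amplitude: 34

Answer: 34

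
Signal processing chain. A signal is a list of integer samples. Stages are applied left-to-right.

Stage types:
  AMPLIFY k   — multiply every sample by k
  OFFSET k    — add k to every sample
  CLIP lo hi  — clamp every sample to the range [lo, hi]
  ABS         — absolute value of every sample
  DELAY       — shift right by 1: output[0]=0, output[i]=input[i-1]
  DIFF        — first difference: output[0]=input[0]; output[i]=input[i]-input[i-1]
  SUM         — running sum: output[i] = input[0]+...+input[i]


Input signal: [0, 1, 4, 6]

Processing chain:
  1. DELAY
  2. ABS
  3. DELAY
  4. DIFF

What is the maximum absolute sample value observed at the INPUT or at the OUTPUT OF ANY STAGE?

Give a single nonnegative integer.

Answer: 6

Derivation:
Input: [0, 1, 4, 6] (max |s|=6)
Stage 1 (DELAY): [0, 0, 1, 4] = [0, 0, 1, 4] -> [0, 0, 1, 4] (max |s|=4)
Stage 2 (ABS): |0|=0, |0|=0, |1|=1, |4|=4 -> [0, 0, 1, 4] (max |s|=4)
Stage 3 (DELAY): [0, 0, 0, 1] = [0, 0, 0, 1] -> [0, 0, 0, 1] (max |s|=1)
Stage 4 (DIFF): s[0]=0, 0-0=0, 0-0=0, 1-0=1 -> [0, 0, 0, 1] (max |s|=1)
Overall max amplitude: 6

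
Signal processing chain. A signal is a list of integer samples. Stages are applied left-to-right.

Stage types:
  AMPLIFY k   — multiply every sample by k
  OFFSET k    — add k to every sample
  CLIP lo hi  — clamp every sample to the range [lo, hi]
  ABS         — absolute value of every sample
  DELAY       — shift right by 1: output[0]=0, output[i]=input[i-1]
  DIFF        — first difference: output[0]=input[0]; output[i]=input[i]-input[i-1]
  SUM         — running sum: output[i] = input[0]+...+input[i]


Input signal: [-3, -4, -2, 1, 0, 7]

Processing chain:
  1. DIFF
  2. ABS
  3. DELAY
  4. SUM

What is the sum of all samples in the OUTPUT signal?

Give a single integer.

Input: [-3, -4, -2, 1, 0, 7]
Stage 1 (DIFF): s[0]=-3, -4--3=-1, -2--4=2, 1--2=3, 0-1=-1, 7-0=7 -> [-3, -1, 2, 3, -1, 7]
Stage 2 (ABS): |-3|=3, |-1|=1, |2|=2, |3|=3, |-1|=1, |7|=7 -> [3, 1, 2, 3, 1, 7]
Stage 3 (DELAY): [0, 3, 1, 2, 3, 1] = [0, 3, 1, 2, 3, 1] -> [0, 3, 1, 2, 3, 1]
Stage 4 (SUM): sum[0..0]=0, sum[0..1]=3, sum[0..2]=4, sum[0..3]=6, sum[0..4]=9, sum[0..5]=10 -> [0, 3, 4, 6, 9, 10]
Output sum: 32

Answer: 32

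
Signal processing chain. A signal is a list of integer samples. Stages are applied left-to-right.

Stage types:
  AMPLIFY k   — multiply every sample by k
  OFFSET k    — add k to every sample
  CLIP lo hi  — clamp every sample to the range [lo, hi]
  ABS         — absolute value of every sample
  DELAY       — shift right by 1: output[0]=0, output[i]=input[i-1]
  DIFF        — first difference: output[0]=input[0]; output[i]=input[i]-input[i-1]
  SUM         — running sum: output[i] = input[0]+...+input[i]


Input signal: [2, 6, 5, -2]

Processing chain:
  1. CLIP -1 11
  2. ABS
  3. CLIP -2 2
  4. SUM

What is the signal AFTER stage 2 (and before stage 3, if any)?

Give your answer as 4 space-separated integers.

Answer: 2 6 5 1

Derivation:
Input: [2, 6, 5, -2]
Stage 1 (CLIP -1 11): clip(2,-1,11)=2, clip(6,-1,11)=6, clip(5,-1,11)=5, clip(-2,-1,11)=-1 -> [2, 6, 5, -1]
Stage 2 (ABS): |2|=2, |6|=6, |5|=5, |-1|=1 -> [2, 6, 5, 1]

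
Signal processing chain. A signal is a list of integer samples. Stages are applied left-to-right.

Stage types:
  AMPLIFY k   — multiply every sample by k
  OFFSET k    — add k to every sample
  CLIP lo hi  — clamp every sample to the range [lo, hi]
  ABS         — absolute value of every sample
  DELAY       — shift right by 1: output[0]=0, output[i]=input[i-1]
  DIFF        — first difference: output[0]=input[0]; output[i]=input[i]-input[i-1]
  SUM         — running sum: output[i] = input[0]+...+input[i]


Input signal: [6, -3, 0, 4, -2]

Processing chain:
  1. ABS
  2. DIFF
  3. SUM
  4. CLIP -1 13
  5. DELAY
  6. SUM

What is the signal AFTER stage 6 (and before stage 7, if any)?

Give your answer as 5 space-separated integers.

Input: [6, -3, 0, 4, -2]
Stage 1 (ABS): |6|=6, |-3|=3, |0|=0, |4|=4, |-2|=2 -> [6, 3, 0, 4, 2]
Stage 2 (DIFF): s[0]=6, 3-6=-3, 0-3=-3, 4-0=4, 2-4=-2 -> [6, -3, -3, 4, -2]
Stage 3 (SUM): sum[0..0]=6, sum[0..1]=3, sum[0..2]=0, sum[0..3]=4, sum[0..4]=2 -> [6, 3, 0, 4, 2]
Stage 4 (CLIP -1 13): clip(6,-1,13)=6, clip(3,-1,13)=3, clip(0,-1,13)=0, clip(4,-1,13)=4, clip(2,-1,13)=2 -> [6, 3, 0, 4, 2]
Stage 5 (DELAY): [0, 6, 3, 0, 4] = [0, 6, 3, 0, 4] -> [0, 6, 3, 0, 4]
Stage 6 (SUM): sum[0..0]=0, sum[0..1]=6, sum[0..2]=9, sum[0..3]=9, sum[0..4]=13 -> [0, 6, 9, 9, 13]

Answer: 0 6 9 9 13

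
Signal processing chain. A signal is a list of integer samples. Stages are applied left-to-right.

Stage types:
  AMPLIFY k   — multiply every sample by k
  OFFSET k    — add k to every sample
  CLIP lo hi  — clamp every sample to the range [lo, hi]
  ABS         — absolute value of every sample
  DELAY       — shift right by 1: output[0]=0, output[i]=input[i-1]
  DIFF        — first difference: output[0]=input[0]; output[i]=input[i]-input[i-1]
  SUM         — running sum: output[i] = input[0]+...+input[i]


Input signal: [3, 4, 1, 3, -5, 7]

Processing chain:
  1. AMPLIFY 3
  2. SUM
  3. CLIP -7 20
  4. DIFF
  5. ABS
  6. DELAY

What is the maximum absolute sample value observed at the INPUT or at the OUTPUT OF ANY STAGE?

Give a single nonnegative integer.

Input: [3, 4, 1, 3, -5, 7] (max |s|=7)
Stage 1 (AMPLIFY 3): 3*3=9, 4*3=12, 1*3=3, 3*3=9, -5*3=-15, 7*3=21 -> [9, 12, 3, 9, -15, 21] (max |s|=21)
Stage 2 (SUM): sum[0..0]=9, sum[0..1]=21, sum[0..2]=24, sum[0..3]=33, sum[0..4]=18, sum[0..5]=39 -> [9, 21, 24, 33, 18, 39] (max |s|=39)
Stage 3 (CLIP -7 20): clip(9,-7,20)=9, clip(21,-7,20)=20, clip(24,-7,20)=20, clip(33,-7,20)=20, clip(18,-7,20)=18, clip(39,-7,20)=20 -> [9, 20, 20, 20, 18, 20] (max |s|=20)
Stage 4 (DIFF): s[0]=9, 20-9=11, 20-20=0, 20-20=0, 18-20=-2, 20-18=2 -> [9, 11, 0, 0, -2, 2] (max |s|=11)
Stage 5 (ABS): |9|=9, |11|=11, |0|=0, |0|=0, |-2|=2, |2|=2 -> [9, 11, 0, 0, 2, 2] (max |s|=11)
Stage 6 (DELAY): [0, 9, 11, 0, 0, 2] = [0, 9, 11, 0, 0, 2] -> [0, 9, 11, 0, 0, 2] (max |s|=11)
Overall max amplitude: 39

Answer: 39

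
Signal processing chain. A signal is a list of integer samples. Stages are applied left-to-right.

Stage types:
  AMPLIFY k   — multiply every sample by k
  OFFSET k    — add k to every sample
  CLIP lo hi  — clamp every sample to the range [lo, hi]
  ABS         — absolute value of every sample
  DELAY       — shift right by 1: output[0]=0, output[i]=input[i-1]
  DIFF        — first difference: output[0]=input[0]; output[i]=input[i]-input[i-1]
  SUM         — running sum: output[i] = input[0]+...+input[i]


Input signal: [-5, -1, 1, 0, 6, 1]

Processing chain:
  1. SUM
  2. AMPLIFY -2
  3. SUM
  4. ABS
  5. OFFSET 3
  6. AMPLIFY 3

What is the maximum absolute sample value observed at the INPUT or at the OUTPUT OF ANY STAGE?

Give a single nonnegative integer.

Input: [-5, -1, 1, 0, 6, 1] (max |s|=6)
Stage 1 (SUM): sum[0..0]=-5, sum[0..1]=-6, sum[0..2]=-5, sum[0..3]=-5, sum[0..4]=1, sum[0..5]=2 -> [-5, -6, -5, -5, 1, 2] (max |s|=6)
Stage 2 (AMPLIFY -2): -5*-2=10, -6*-2=12, -5*-2=10, -5*-2=10, 1*-2=-2, 2*-2=-4 -> [10, 12, 10, 10, -2, -4] (max |s|=12)
Stage 3 (SUM): sum[0..0]=10, sum[0..1]=22, sum[0..2]=32, sum[0..3]=42, sum[0..4]=40, sum[0..5]=36 -> [10, 22, 32, 42, 40, 36] (max |s|=42)
Stage 4 (ABS): |10|=10, |22|=22, |32|=32, |42|=42, |40|=40, |36|=36 -> [10, 22, 32, 42, 40, 36] (max |s|=42)
Stage 5 (OFFSET 3): 10+3=13, 22+3=25, 32+3=35, 42+3=45, 40+3=43, 36+3=39 -> [13, 25, 35, 45, 43, 39] (max |s|=45)
Stage 6 (AMPLIFY 3): 13*3=39, 25*3=75, 35*3=105, 45*3=135, 43*3=129, 39*3=117 -> [39, 75, 105, 135, 129, 117] (max |s|=135)
Overall max amplitude: 135

Answer: 135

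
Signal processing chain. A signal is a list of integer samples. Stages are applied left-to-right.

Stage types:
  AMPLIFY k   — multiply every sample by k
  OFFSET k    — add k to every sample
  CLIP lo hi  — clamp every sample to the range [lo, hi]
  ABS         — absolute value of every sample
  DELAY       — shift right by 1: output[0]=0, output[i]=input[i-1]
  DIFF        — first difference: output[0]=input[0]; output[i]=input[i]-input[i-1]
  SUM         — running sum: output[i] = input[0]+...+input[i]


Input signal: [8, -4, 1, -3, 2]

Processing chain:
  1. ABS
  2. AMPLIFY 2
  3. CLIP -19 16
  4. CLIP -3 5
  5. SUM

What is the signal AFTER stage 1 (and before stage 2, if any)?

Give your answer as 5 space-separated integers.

Input: [8, -4, 1, -3, 2]
Stage 1 (ABS): |8|=8, |-4|=4, |1|=1, |-3|=3, |2|=2 -> [8, 4, 1, 3, 2]

Answer: 8 4 1 3 2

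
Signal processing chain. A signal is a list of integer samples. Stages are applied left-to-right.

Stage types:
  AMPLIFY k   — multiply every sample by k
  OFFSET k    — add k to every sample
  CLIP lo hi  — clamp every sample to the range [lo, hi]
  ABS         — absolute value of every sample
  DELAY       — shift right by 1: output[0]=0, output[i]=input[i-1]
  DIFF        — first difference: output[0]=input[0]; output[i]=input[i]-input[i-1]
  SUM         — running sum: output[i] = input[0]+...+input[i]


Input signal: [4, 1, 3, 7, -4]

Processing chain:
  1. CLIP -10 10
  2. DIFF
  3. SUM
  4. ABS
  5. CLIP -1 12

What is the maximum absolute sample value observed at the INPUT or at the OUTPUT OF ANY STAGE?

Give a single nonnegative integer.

Answer: 11

Derivation:
Input: [4, 1, 3, 7, -4] (max |s|=7)
Stage 1 (CLIP -10 10): clip(4,-10,10)=4, clip(1,-10,10)=1, clip(3,-10,10)=3, clip(7,-10,10)=7, clip(-4,-10,10)=-4 -> [4, 1, 3, 7, -4] (max |s|=7)
Stage 2 (DIFF): s[0]=4, 1-4=-3, 3-1=2, 7-3=4, -4-7=-11 -> [4, -3, 2, 4, -11] (max |s|=11)
Stage 3 (SUM): sum[0..0]=4, sum[0..1]=1, sum[0..2]=3, sum[0..3]=7, sum[0..4]=-4 -> [4, 1, 3, 7, -4] (max |s|=7)
Stage 4 (ABS): |4|=4, |1|=1, |3|=3, |7|=7, |-4|=4 -> [4, 1, 3, 7, 4] (max |s|=7)
Stage 5 (CLIP -1 12): clip(4,-1,12)=4, clip(1,-1,12)=1, clip(3,-1,12)=3, clip(7,-1,12)=7, clip(4,-1,12)=4 -> [4, 1, 3, 7, 4] (max |s|=7)
Overall max amplitude: 11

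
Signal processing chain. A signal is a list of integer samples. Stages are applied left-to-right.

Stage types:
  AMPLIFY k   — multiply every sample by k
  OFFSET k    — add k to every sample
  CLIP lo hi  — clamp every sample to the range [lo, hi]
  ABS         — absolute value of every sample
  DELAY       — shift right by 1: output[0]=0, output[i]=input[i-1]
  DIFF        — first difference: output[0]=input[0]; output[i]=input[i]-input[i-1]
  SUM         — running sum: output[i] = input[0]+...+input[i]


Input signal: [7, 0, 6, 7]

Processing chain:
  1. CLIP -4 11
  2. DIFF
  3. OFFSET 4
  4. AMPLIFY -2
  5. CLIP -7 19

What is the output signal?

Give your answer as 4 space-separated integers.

Answer: -7 6 -7 -7

Derivation:
Input: [7, 0, 6, 7]
Stage 1 (CLIP -4 11): clip(7,-4,11)=7, clip(0,-4,11)=0, clip(6,-4,11)=6, clip(7,-4,11)=7 -> [7, 0, 6, 7]
Stage 2 (DIFF): s[0]=7, 0-7=-7, 6-0=6, 7-6=1 -> [7, -7, 6, 1]
Stage 3 (OFFSET 4): 7+4=11, -7+4=-3, 6+4=10, 1+4=5 -> [11, -3, 10, 5]
Stage 4 (AMPLIFY -2): 11*-2=-22, -3*-2=6, 10*-2=-20, 5*-2=-10 -> [-22, 6, -20, -10]
Stage 5 (CLIP -7 19): clip(-22,-7,19)=-7, clip(6,-7,19)=6, clip(-20,-7,19)=-7, clip(-10,-7,19)=-7 -> [-7, 6, -7, -7]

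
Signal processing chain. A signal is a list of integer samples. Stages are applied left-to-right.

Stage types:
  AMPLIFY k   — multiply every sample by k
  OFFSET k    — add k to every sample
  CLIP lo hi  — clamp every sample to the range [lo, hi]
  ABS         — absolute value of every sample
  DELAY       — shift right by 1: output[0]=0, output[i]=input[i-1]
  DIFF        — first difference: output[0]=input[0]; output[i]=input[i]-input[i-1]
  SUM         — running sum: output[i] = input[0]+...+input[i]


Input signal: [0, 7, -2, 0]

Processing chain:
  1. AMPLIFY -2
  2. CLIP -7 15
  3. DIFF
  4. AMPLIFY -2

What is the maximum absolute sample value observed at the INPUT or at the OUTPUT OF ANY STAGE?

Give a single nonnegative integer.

Input: [0, 7, -2, 0] (max |s|=7)
Stage 1 (AMPLIFY -2): 0*-2=0, 7*-2=-14, -2*-2=4, 0*-2=0 -> [0, -14, 4, 0] (max |s|=14)
Stage 2 (CLIP -7 15): clip(0,-7,15)=0, clip(-14,-7,15)=-7, clip(4,-7,15)=4, clip(0,-7,15)=0 -> [0, -7, 4, 0] (max |s|=7)
Stage 3 (DIFF): s[0]=0, -7-0=-7, 4--7=11, 0-4=-4 -> [0, -7, 11, -4] (max |s|=11)
Stage 4 (AMPLIFY -2): 0*-2=0, -7*-2=14, 11*-2=-22, -4*-2=8 -> [0, 14, -22, 8] (max |s|=22)
Overall max amplitude: 22

Answer: 22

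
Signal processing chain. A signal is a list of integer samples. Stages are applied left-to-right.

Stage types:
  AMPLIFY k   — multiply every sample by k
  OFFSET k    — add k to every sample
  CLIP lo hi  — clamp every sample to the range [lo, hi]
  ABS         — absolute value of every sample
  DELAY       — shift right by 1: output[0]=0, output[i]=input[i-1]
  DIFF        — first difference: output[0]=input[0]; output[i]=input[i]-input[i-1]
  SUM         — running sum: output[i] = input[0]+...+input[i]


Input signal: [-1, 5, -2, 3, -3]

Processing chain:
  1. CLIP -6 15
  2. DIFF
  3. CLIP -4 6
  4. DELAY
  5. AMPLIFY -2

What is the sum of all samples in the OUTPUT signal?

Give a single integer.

Answer: -12

Derivation:
Input: [-1, 5, -2, 3, -3]
Stage 1 (CLIP -6 15): clip(-1,-6,15)=-1, clip(5,-6,15)=5, clip(-2,-6,15)=-2, clip(3,-6,15)=3, clip(-3,-6,15)=-3 -> [-1, 5, -2, 3, -3]
Stage 2 (DIFF): s[0]=-1, 5--1=6, -2-5=-7, 3--2=5, -3-3=-6 -> [-1, 6, -7, 5, -6]
Stage 3 (CLIP -4 6): clip(-1,-4,6)=-1, clip(6,-4,6)=6, clip(-7,-4,6)=-4, clip(5,-4,6)=5, clip(-6,-4,6)=-4 -> [-1, 6, -4, 5, -4]
Stage 4 (DELAY): [0, -1, 6, -4, 5] = [0, -1, 6, -4, 5] -> [0, -1, 6, -4, 5]
Stage 5 (AMPLIFY -2): 0*-2=0, -1*-2=2, 6*-2=-12, -4*-2=8, 5*-2=-10 -> [0, 2, -12, 8, -10]
Output sum: -12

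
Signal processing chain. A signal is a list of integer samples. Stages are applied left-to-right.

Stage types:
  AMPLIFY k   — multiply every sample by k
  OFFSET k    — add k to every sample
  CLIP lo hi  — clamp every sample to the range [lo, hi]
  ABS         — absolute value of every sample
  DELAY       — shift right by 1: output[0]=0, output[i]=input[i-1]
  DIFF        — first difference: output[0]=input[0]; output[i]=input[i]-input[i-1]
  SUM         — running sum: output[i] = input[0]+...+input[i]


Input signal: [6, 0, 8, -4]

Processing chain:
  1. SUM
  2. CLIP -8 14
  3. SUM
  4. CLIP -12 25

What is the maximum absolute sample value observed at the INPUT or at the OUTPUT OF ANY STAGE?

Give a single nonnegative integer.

Input: [6, 0, 8, -4] (max |s|=8)
Stage 1 (SUM): sum[0..0]=6, sum[0..1]=6, sum[0..2]=14, sum[0..3]=10 -> [6, 6, 14, 10] (max |s|=14)
Stage 2 (CLIP -8 14): clip(6,-8,14)=6, clip(6,-8,14)=6, clip(14,-8,14)=14, clip(10,-8,14)=10 -> [6, 6, 14, 10] (max |s|=14)
Stage 3 (SUM): sum[0..0]=6, sum[0..1]=12, sum[0..2]=26, sum[0..3]=36 -> [6, 12, 26, 36] (max |s|=36)
Stage 4 (CLIP -12 25): clip(6,-12,25)=6, clip(12,-12,25)=12, clip(26,-12,25)=25, clip(36,-12,25)=25 -> [6, 12, 25, 25] (max |s|=25)
Overall max amplitude: 36

Answer: 36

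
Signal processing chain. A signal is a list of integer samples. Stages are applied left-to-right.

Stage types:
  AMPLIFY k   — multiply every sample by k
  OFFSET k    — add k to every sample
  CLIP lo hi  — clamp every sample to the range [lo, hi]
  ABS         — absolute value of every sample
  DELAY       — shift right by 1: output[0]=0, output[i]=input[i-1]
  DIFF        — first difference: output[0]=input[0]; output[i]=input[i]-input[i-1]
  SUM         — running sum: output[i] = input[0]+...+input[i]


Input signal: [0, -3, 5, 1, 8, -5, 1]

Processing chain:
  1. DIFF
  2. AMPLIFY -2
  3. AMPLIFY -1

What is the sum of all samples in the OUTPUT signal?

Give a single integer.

Input: [0, -3, 5, 1, 8, -5, 1]
Stage 1 (DIFF): s[0]=0, -3-0=-3, 5--3=8, 1-5=-4, 8-1=7, -5-8=-13, 1--5=6 -> [0, -3, 8, -4, 7, -13, 6]
Stage 2 (AMPLIFY -2): 0*-2=0, -3*-2=6, 8*-2=-16, -4*-2=8, 7*-2=-14, -13*-2=26, 6*-2=-12 -> [0, 6, -16, 8, -14, 26, -12]
Stage 3 (AMPLIFY -1): 0*-1=0, 6*-1=-6, -16*-1=16, 8*-1=-8, -14*-1=14, 26*-1=-26, -12*-1=12 -> [0, -6, 16, -8, 14, -26, 12]
Output sum: 2

Answer: 2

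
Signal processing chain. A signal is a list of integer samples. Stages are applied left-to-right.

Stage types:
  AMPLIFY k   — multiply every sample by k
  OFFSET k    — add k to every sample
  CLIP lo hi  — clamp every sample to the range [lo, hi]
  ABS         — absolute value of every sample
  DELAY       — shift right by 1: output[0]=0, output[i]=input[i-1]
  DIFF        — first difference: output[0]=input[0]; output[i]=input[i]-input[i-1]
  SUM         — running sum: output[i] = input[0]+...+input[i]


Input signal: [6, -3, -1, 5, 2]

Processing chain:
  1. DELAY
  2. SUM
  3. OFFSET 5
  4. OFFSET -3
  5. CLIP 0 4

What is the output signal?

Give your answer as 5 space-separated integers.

Input: [6, -3, -1, 5, 2]
Stage 1 (DELAY): [0, 6, -3, -1, 5] = [0, 6, -3, -1, 5] -> [0, 6, -3, -1, 5]
Stage 2 (SUM): sum[0..0]=0, sum[0..1]=6, sum[0..2]=3, sum[0..3]=2, sum[0..4]=7 -> [0, 6, 3, 2, 7]
Stage 3 (OFFSET 5): 0+5=5, 6+5=11, 3+5=8, 2+5=7, 7+5=12 -> [5, 11, 8, 7, 12]
Stage 4 (OFFSET -3): 5+-3=2, 11+-3=8, 8+-3=5, 7+-3=4, 12+-3=9 -> [2, 8, 5, 4, 9]
Stage 5 (CLIP 0 4): clip(2,0,4)=2, clip(8,0,4)=4, clip(5,0,4)=4, clip(4,0,4)=4, clip(9,0,4)=4 -> [2, 4, 4, 4, 4]

Answer: 2 4 4 4 4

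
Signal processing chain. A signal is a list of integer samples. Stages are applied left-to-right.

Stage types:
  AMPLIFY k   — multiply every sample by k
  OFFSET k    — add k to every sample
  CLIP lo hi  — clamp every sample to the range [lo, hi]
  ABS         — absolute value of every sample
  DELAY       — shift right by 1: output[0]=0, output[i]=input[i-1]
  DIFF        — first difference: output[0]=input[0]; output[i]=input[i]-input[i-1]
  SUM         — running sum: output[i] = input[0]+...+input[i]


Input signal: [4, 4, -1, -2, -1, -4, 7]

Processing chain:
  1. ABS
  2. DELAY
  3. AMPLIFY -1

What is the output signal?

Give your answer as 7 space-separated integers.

Input: [4, 4, -1, -2, -1, -4, 7]
Stage 1 (ABS): |4|=4, |4|=4, |-1|=1, |-2|=2, |-1|=1, |-4|=4, |7|=7 -> [4, 4, 1, 2, 1, 4, 7]
Stage 2 (DELAY): [0, 4, 4, 1, 2, 1, 4] = [0, 4, 4, 1, 2, 1, 4] -> [0, 4, 4, 1, 2, 1, 4]
Stage 3 (AMPLIFY -1): 0*-1=0, 4*-1=-4, 4*-1=-4, 1*-1=-1, 2*-1=-2, 1*-1=-1, 4*-1=-4 -> [0, -4, -4, -1, -2, -1, -4]

Answer: 0 -4 -4 -1 -2 -1 -4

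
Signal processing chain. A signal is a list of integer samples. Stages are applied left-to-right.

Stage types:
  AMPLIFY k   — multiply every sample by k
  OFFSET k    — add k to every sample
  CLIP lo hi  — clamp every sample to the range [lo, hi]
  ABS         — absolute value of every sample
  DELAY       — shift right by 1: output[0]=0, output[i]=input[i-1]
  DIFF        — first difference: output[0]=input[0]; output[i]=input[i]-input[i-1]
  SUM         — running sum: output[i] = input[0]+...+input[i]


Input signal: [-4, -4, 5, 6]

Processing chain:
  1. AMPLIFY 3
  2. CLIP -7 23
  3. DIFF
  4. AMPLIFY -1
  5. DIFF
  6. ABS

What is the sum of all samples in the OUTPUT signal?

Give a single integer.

Answer: 55

Derivation:
Input: [-4, -4, 5, 6]
Stage 1 (AMPLIFY 3): -4*3=-12, -4*3=-12, 5*3=15, 6*3=18 -> [-12, -12, 15, 18]
Stage 2 (CLIP -7 23): clip(-12,-7,23)=-7, clip(-12,-7,23)=-7, clip(15,-7,23)=15, clip(18,-7,23)=18 -> [-7, -7, 15, 18]
Stage 3 (DIFF): s[0]=-7, -7--7=0, 15--7=22, 18-15=3 -> [-7, 0, 22, 3]
Stage 4 (AMPLIFY -1): -7*-1=7, 0*-1=0, 22*-1=-22, 3*-1=-3 -> [7, 0, -22, -3]
Stage 5 (DIFF): s[0]=7, 0-7=-7, -22-0=-22, -3--22=19 -> [7, -7, -22, 19]
Stage 6 (ABS): |7|=7, |-7|=7, |-22|=22, |19|=19 -> [7, 7, 22, 19]
Output sum: 55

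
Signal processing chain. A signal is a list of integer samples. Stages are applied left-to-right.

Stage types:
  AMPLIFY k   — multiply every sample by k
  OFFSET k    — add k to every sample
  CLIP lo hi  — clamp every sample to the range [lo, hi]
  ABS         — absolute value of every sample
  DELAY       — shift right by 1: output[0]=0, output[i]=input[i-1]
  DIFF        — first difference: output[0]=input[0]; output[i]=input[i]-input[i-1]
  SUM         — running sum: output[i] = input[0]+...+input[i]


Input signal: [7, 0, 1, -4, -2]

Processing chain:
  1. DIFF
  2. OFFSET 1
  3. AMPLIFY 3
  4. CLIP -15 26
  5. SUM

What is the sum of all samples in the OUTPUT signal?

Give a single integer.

Input: [7, 0, 1, -4, -2]
Stage 1 (DIFF): s[0]=7, 0-7=-7, 1-0=1, -4-1=-5, -2--4=2 -> [7, -7, 1, -5, 2]
Stage 2 (OFFSET 1): 7+1=8, -7+1=-6, 1+1=2, -5+1=-4, 2+1=3 -> [8, -6, 2, -4, 3]
Stage 3 (AMPLIFY 3): 8*3=24, -6*3=-18, 2*3=6, -4*3=-12, 3*3=9 -> [24, -18, 6, -12, 9]
Stage 4 (CLIP -15 26): clip(24,-15,26)=24, clip(-18,-15,26)=-15, clip(6,-15,26)=6, clip(-12,-15,26)=-12, clip(9,-15,26)=9 -> [24, -15, 6, -12, 9]
Stage 5 (SUM): sum[0..0]=24, sum[0..1]=9, sum[0..2]=15, sum[0..3]=3, sum[0..4]=12 -> [24, 9, 15, 3, 12]
Output sum: 63

Answer: 63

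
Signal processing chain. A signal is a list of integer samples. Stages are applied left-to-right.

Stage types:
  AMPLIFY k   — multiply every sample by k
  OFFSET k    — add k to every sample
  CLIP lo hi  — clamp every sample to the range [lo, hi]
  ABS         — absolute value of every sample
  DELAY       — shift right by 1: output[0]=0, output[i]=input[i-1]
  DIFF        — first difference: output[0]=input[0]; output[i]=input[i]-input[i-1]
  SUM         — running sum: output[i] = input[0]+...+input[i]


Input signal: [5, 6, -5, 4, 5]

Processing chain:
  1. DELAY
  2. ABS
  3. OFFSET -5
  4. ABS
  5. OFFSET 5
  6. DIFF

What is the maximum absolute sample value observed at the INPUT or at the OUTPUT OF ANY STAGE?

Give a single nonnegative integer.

Answer: 10

Derivation:
Input: [5, 6, -5, 4, 5] (max |s|=6)
Stage 1 (DELAY): [0, 5, 6, -5, 4] = [0, 5, 6, -5, 4] -> [0, 5, 6, -5, 4] (max |s|=6)
Stage 2 (ABS): |0|=0, |5|=5, |6|=6, |-5|=5, |4|=4 -> [0, 5, 6, 5, 4] (max |s|=6)
Stage 3 (OFFSET -5): 0+-5=-5, 5+-5=0, 6+-5=1, 5+-5=0, 4+-5=-1 -> [-5, 0, 1, 0, -1] (max |s|=5)
Stage 4 (ABS): |-5|=5, |0|=0, |1|=1, |0|=0, |-1|=1 -> [5, 0, 1, 0, 1] (max |s|=5)
Stage 5 (OFFSET 5): 5+5=10, 0+5=5, 1+5=6, 0+5=5, 1+5=6 -> [10, 5, 6, 5, 6] (max |s|=10)
Stage 6 (DIFF): s[0]=10, 5-10=-5, 6-5=1, 5-6=-1, 6-5=1 -> [10, -5, 1, -1, 1] (max |s|=10)
Overall max amplitude: 10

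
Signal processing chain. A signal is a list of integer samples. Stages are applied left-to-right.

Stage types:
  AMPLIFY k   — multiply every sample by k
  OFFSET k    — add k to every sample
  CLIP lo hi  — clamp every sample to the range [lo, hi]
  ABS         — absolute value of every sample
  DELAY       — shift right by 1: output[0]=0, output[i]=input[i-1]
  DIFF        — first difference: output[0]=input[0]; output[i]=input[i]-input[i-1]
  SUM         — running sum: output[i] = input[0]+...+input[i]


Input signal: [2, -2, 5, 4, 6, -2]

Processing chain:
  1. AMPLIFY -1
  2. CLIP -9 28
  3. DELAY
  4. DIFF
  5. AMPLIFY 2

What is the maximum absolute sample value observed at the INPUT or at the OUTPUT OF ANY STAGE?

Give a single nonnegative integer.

Input: [2, -2, 5, 4, 6, -2] (max |s|=6)
Stage 1 (AMPLIFY -1): 2*-1=-2, -2*-1=2, 5*-1=-5, 4*-1=-4, 6*-1=-6, -2*-1=2 -> [-2, 2, -5, -4, -6, 2] (max |s|=6)
Stage 2 (CLIP -9 28): clip(-2,-9,28)=-2, clip(2,-9,28)=2, clip(-5,-9,28)=-5, clip(-4,-9,28)=-4, clip(-6,-9,28)=-6, clip(2,-9,28)=2 -> [-2, 2, -5, -4, -6, 2] (max |s|=6)
Stage 3 (DELAY): [0, -2, 2, -5, -4, -6] = [0, -2, 2, -5, -4, -6] -> [0, -2, 2, -5, -4, -6] (max |s|=6)
Stage 4 (DIFF): s[0]=0, -2-0=-2, 2--2=4, -5-2=-7, -4--5=1, -6--4=-2 -> [0, -2, 4, -7, 1, -2] (max |s|=7)
Stage 5 (AMPLIFY 2): 0*2=0, -2*2=-4, 4*2=8, -7*2=-14, 1*2=2, -2*2=-4 -> [0, -4, 8, -14, 2, -4] (max |s|=14)
Overall max amplitude: 14

Answer: 14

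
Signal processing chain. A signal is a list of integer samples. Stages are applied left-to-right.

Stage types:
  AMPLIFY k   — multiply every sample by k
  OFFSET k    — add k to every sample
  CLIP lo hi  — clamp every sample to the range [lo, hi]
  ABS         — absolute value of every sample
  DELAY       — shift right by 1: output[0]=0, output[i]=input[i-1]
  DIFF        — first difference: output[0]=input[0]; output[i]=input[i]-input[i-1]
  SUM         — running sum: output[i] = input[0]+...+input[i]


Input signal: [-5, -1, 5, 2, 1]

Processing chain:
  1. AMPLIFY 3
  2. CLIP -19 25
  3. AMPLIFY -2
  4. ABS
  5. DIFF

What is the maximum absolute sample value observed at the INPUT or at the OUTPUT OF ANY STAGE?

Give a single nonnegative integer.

Answer: 30

Derivation:
Input: [-5, -1, 5, 2, 1] (max |s|=5)
Stage 1 (AMPLIFY 3): -5*3=-15, -1*3=-3, 5*3=15, 2*3=6, 1*3=3 -> [-15, -3, 15, 6, 3] (max |s|=15)
Stage 2 (CLIP -19 25): clip(-15,-19,25)=-15, clip(-3,-19,25)=-3, clip(15,-19,25)=15, clip(6,-19,25)=6, clip(3,-19,25)=3 -> [-15, -3, 15, 6, 3] (max |s|=15)
Stage 3 (AMPLIFY -2): -15*-2=30, -3*-2=6, 15*-2=-30, 6*-2=-12, 3*-2=-6 -> [30, 6, -30, -12, -6] (max |s|=30)
Stage 4 (ABS): |30|=30, |6|=6, |-30|=30, |-12|=12, |-6|=6 -> [30, 6, 30, 12, 6] (max |s|=30)
Stage 5 (DIFF): s[0]=30, 6-30=-24, 30-6=24, 12-30=-18, 6-12=-6 -> [30, -24, 24, -18, -6] (max |s|=30)
Overall max amplitude: 30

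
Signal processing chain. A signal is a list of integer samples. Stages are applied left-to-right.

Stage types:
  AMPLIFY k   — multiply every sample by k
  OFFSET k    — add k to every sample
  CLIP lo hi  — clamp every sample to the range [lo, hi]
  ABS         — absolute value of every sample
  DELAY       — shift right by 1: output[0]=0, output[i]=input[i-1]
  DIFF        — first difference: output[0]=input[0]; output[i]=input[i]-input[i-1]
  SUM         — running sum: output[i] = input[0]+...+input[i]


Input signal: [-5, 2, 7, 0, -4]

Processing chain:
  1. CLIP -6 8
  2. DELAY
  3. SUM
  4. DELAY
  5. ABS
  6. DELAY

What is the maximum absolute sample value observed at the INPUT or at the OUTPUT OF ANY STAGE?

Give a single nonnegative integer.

Input: [-5, 2, 7, 0, -4] (max |s|=7)
Stage 1 (CLIP -6 8): clip(-5,-6,8)=-5, clip(2,-6,8)=2, clip(7,-6,8)=7, clip(0,-6,8)=0, clip(-4,-6,8)=-4 -> [-5, 2, 7, 0, -4] (max |s|=7)
Stage 2 (DELAY): [0, -5, 2, 7, 0] = [0, -5, 2, 7, 0] -> [0, -5, 2, 7, 0] (max |s|=7)
Stage 3 (SUM): sum[0..0]=0, sum[0..1]=-5, sum[0..2]=-3, sum[0..3]=4, sum[0..4]=4 -> [0, -5, -3, 4, 4] (max |s|=5)
Stage 4 (DELAY): [0, 0, -5, -3, 4] = [0, 0, -5, -3, 4] -> [0, 0, -5, -3, 4] (max |s|=5)
Stage 5 (ABS): |0|=0, |0|=0, |-5|=5, |-3|=3, |4|=4 -> [0, 0, 5, 3, 4] (max |s|=5)
Stage 6 (DELAY): [0, 0, 0, 5, 3] = [0, 0, 0, 5, 3] -> [0, 0, 0, 5, 3] (max |s|=5)
Overall max amplitude: 7

Answer: 7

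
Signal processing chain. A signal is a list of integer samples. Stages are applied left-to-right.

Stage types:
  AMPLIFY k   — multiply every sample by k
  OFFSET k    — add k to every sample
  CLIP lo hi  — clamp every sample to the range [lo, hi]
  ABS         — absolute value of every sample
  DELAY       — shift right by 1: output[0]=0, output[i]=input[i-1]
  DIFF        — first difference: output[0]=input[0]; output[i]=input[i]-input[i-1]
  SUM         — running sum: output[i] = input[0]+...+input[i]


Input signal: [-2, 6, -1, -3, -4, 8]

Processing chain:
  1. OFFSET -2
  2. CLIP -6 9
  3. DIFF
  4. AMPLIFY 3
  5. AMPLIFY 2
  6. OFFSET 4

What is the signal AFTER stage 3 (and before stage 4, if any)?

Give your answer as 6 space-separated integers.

Answer: -4 8 -7 -2 -1 12

Derivation:
Input: [-2, 6, -1, -3, -4, 8]
Stage 1 (OFFSET -2): -2+-2=-4, 6+-2=4, -1+-2=-3, -3+-2=-5, -4+-2=-6, 8+-2=6 -> [-4, 4, -3, -5, -6, 6]
Stage 2 (CLIP -6 9): clip(-4,-6,9)=-4, clip(4,-6,9)=4, clip(-3,-6,9)=-3, clip(-5,-6,9)=-5, clip(-6,-6,9)=-6, clip(6,-6,9)=6 -> [-4, 4, -3, -5, -6, 6]
Stage 3 (DIFF): s[0]=-4, 4--4=8, -3-4=-7, -5--3=-2, -6--5=-1, 6--6=12 -> [-4, 8, -7, -2, -1, 12]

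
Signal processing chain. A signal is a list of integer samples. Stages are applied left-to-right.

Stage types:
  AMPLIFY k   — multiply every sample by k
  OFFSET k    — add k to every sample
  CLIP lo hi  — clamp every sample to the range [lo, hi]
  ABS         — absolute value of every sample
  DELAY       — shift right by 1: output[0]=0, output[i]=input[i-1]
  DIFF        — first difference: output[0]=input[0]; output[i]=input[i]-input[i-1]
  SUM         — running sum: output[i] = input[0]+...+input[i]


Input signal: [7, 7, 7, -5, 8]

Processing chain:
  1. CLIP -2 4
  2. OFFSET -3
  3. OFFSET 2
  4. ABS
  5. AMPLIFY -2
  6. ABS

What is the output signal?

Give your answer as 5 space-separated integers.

Input: [7, 7, 7, -5, 8]
Stage 1 (CLIP -2 4): clip(7,-2,4)=4, clip(7,-2,4)=4, clip(7,-2,4)=4, clip(-5,-2,4)=-2, clip(8,-2,4)=4 -> [4, 4, 4, -2, 4]
Stage 2 (OFFSET -3): 4+-3=1, 4+-3=1, 4+-3=1, -2+-3=-5, 4+-3=1 -> [1, 1, 1, -5, 1]
Stage 3 (OFFSET 2): 1+2=3, 1+2=3, 1+2=3, -5+2=-3, 1+2=3 -> [3, 3, 3, -3, 3]
Stage 4 (ABS): |3|=3, |3|=3, |3|=3, |-3|=3, |3|=3 -> [3, 3, 3, 3, 3]
Stage 5 (AMPLIFY -2): 3*-2=-6, 3*-2=-6, 3*-2=-6, 3*-2=-6, 3*-2=-6 -> [-6, -6, -6, -6, -6]
Stage 6 (ABS): |-6|=6, |-6|=6, |-6|=6, |-6|=6, |-6|=6 -> [6, 6, 6, 6, 6]

Answer: 6 6 6 6 6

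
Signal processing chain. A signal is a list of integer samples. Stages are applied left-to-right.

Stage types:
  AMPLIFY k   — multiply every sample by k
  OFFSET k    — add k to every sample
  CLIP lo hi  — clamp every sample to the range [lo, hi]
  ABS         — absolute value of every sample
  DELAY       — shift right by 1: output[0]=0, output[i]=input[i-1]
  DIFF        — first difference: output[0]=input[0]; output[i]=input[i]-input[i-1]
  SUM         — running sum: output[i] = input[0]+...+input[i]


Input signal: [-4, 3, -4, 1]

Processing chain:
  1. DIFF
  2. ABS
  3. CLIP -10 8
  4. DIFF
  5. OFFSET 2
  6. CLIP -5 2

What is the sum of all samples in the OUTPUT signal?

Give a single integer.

Input: [-4, 3, -4, 1]
Stage 1 (DIFF): s[0]=-4, 3--4=7, -4-3=-7, 1--4=5 -> [-4, 7, -7, 5]
Stage 2 (ABS): |-4|=4, |7|=7, |-7|=7, |5|=5 -> [4, 7, 7, 5]
Stage 3 (CLIP -10 8): clip(4,-10,8)=4, clip(7,-10,8)=7, clip(7,-10,8)=7, clip(5,-10,8)=5 -> [4, 7, 7, 5]
Stage 4 (DIFF): s[0]=4, 7-4=3, 7-7=0, 5-7=-2 -> [4, 3, 0, -2]
Stage 5 (OFFSET 2): 4+2=6, 3+2=5, 0+2=2, -2+2=0 -> [6, 5, 2, 0]
Stage 6 (CLIP -5 2): clip(6,-5,2)=2, clip(5,-5,2)=2, clip(2,-5,2)=2, clip(0,-5,2)=0 -> [2, 2, 2, 0]
Output sum: 6

Answer: 6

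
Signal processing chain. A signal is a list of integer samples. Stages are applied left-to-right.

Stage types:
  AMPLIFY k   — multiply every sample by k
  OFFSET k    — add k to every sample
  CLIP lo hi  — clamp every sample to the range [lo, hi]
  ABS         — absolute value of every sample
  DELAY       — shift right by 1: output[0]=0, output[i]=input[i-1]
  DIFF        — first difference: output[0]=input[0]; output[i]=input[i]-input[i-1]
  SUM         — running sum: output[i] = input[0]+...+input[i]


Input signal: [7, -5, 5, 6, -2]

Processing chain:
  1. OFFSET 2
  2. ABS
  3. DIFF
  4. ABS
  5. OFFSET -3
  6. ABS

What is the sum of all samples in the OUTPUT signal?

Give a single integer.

Input: [7, -5, 5, 6, -2]
Stage 1 (OFFSET 2): 7+2=9, -5+2=-3, 5+2=7, 6+2=8, -2+2=0 -> [9, -3, 7, 8, 0]
Stage 2 (ABS): |9|=9, |-3|=3, |7|=7, |8|=8, |0|=0 -> [9, 3, 7, 8, 0]
Stage 3 (DIFF): s[0]=9, 3-9=-6, 7-3=4, 8-7=1, 0-8=-8 -> [9, -6, 4, 1, -8]
Stage 4 (ABS): |9|=9, |-6|=6, |4|=4, |1|=1, |-8|=8 -> [9, 6, 4, 1, 8]
Stage 5 (OFFSET -3): 9+-3=6, 6+-3=3, 4+-3=1, 1+-3=-2, 8+-3=5 -> [6, 3, 1, -2, 5]
Stage 6 (ABS): |6|=6, |3|=3, |1|=1, |-2|=2, |5|=5 -> [6, 3, 1, 2, 5]
Output sum: 17

Answer: 17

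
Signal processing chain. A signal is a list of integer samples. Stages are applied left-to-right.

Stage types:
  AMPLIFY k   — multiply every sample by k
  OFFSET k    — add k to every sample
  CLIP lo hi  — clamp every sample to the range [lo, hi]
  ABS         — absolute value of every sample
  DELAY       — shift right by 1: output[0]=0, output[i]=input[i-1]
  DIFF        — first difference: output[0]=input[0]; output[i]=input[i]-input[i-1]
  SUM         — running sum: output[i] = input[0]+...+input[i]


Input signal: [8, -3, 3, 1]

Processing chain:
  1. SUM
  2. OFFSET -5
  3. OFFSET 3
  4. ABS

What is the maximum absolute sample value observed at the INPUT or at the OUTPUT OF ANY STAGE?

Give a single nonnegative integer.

Input: [8, -3, 3, 1] (max |s|=8)
Stage 1 (SUM): sum[0..0]=8, sum[0..1]=5, sum[0..2]=8, sum[0..3]=9 -> [8, 5, 8, 9] (max |s|=9)
Stage 2 (OFFSET -5): 8+-5=3, 5+-5=0, 8+-5=3, 9+-5=4 -> [3, 0, 3, 4] (max |s|=4)
Stage 3 (OFFSET 3): 3+3=6, 0+3=3, 3+3=6, 4+3=7 -> [6, 3, 6, 7] (max |s|=7)
Stage 4 (ABS): |6|=6, |3|=3, |6|=6, |7|=7 -> [6, 3, 6, 7] (max |s|=7)
Overall max amplitude: 9

Answer: 9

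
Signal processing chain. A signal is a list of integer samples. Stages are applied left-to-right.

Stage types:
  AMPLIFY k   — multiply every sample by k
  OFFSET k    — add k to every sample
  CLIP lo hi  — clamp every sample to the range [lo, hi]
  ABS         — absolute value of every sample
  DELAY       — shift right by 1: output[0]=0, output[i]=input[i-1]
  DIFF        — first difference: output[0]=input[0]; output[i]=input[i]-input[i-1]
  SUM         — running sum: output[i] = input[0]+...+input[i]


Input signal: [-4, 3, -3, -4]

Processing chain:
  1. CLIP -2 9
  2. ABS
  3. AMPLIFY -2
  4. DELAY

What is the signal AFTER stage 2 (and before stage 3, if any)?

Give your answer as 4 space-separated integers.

Answer: 2 3 2 2

Derivation:
Input: [-4, 3, -3, -4]
Stage 1 (CLIP -2 9): clip(-4,-2,9)=-2, clip(3,-2,9)=3, clip(-3,-2,9)=-2, clip(-4,-2,9)=-2 -> [-2, 3, -2, -2]
Stage 2 (ABS): |-2|=2, |3|=3, |-2|=2, |-2|=2 -> [2, 3, 2, 2]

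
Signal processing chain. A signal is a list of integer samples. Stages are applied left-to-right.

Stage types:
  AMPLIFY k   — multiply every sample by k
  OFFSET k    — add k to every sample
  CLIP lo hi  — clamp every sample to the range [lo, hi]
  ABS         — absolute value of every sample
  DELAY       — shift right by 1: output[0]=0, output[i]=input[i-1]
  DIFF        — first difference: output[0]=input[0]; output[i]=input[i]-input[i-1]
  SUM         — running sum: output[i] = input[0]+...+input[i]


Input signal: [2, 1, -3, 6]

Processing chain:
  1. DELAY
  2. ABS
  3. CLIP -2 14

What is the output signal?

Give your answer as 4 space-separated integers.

Input: [2, 1, -3, 6]
Stage 1 (DELAY): [0, 2, 1, -3] = [0, 2, 1, -3] -> [0, 2, 1, -3]
Stage 2 (ABS): |0|=0, |2|=2, |1|=1, |-3|=3 -> [0, 2, 1, 3]
Stage 3 (CLIP -2 14): clip(0,-2,14)=0, clip(2,-2,14)=2, clip(1,-2,14)=1, clip(3,-2,14)=3 -> [0, 2, 1, 3]

Answer: 0 2 1 3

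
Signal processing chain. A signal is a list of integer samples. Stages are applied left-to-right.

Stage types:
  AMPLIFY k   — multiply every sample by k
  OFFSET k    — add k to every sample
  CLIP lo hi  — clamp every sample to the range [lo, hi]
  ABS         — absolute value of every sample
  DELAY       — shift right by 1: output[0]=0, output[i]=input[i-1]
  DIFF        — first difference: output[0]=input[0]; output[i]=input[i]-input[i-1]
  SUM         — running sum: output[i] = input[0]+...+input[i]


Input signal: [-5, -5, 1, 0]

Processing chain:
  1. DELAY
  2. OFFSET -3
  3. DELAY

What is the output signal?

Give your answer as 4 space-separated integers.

Answer: 0 -3 -8 -8

Derivation:
Input: [-5, -5, 1, 0]
Stage 1 (DELAY): [0, -5, -5, 1] = [0, -5, -5, 1] -> [0, -5, -5, 1]
Stage 2 (OFFSET -3): 0+-3=-3, -5+-3=-8, -5+-3=-8, 1+-3=-2 -> [-3, -8, -8, -2]
Stage 3 (DELAY): [0, -3, -8, -8] = [0, -3, -8, -8] -> [0, -3, -8, -8]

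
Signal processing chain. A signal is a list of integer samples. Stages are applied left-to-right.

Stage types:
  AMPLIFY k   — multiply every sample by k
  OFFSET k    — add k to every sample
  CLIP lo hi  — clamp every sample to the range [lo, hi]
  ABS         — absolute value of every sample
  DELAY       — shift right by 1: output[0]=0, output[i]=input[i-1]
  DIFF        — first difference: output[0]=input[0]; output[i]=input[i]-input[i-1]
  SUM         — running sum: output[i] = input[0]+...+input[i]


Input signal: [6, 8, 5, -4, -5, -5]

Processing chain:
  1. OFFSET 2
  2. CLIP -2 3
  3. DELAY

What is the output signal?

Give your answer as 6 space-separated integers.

Answer: 0 3 3 3 -2 -2

Derivation:
Input: [6, 8, 5, -4, -5, -5]
Stage 1 (OFFSET 2): 6+2=8, 8+2=10, 5+2=7, -4+2=-2, -5+2=-3, -5+2=-3 -> [8, 10, 7, -2, -3, -3]
Stage 2 (CLIP -2 3): clip(8,-2,3)=3, clip(10,-2,3)=3, clip(7,-2,3)=3, clip(-2,-2,3)=-2, clip(-3,-2,3)=-2, clip(-3,-2,3)=-2 -> [3, 3, 3, -2, -2, -2]
Stage 3 (DELAY): [0, 3, 3, 3, -2, -2] = [0, 3, 3, 3, -2, -2] -> [0, 3, 3, 3, -2, -2]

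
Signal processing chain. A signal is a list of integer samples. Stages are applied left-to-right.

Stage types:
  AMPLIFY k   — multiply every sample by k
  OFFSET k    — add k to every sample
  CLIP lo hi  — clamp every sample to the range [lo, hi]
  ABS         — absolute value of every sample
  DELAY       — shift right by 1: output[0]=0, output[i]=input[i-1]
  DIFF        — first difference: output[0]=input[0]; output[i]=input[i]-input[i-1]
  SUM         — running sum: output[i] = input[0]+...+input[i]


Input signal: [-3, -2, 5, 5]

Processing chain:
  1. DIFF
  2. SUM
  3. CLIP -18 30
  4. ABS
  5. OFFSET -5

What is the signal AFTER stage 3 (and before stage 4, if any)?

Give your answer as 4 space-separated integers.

Input: [-3, -2, 5, 5]
Stage 1 (DIFF): s[0]=-3, -2--3=1, 5--2=7, 5-5=0 -> [-3, 1, 7, 0]
Stage 2 (SUM): sum[0..0]=-3, sum[0..1]=-2, sum[0..2]=5, sum[0..3]=5 -> [-3, -2, 5, 5]
Stage 3 (CLIP -18 30): clip(-3,-18,30)=-3, clip(-2,-18,30)=-2, clip(5,-18,30)=5, clip(5,-18,30)=5 -> [-3, -2, 5, 5]

Answer: -3 -2 5 5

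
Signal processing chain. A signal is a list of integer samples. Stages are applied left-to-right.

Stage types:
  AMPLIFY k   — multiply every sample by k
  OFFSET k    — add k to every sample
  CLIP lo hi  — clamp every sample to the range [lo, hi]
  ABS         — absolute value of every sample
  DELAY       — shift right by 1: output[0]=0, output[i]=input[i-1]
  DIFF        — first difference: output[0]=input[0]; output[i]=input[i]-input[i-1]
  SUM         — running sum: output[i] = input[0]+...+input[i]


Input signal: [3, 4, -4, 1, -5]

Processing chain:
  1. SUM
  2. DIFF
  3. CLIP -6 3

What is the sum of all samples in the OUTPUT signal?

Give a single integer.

Input: [3, 4, -4, 1, -5]
Stage 1 (SUM): sum[0..0]=3, sum[0..1]=7, sum[0..2]=3, sum[0..3]=4, sum[0..4]=-1 -> [3, 7, 3, 4, -1]
Stage 2 (DIFF): s[0]=3, 7-3=4, 3-7=-4, 4-3=1, -1-4=-5 -> [3, 4, -4, 1, -5]
Stage 3 (CLIP -6 3): clip(3,-6,3)=3, clip(4,-6,3)=3, clip(-4,-6,3)=-4, clip(1,-6,3)=1, clip(-5,-6,3)=-5 -> [3, 3, -4, 1, -5]
Output sum: -2

Answer: -2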